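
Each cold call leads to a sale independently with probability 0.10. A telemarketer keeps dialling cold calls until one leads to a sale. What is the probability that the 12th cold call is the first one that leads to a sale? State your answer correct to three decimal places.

Geometric (trials to first success), p = 0.10.
P(Y = 12) = (1−p)^11 · p = 0.31381 · 0.10 = 0.03138

0.031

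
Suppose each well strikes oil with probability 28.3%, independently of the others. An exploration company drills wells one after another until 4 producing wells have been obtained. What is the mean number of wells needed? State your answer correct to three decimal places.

14.134

Y = total wells until the fourth success; negative binomial with r=4, p=0.283.
E[Y] = r / p = 4 / 0.283 = 14.13428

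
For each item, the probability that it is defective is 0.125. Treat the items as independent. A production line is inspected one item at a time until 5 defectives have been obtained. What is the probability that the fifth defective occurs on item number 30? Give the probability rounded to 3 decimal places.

Y = trial on which the fifth success occurs; negative binomial, r=5, p=0.125.
P(Y=30) = C(29,4) · p^5 · (1−p)^25
= 23751 · 3.0518e-05 · 0.035498 = 0.02573

0.026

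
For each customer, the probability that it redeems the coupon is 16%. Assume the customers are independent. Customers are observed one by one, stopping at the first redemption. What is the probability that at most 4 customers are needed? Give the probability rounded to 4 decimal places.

0.5021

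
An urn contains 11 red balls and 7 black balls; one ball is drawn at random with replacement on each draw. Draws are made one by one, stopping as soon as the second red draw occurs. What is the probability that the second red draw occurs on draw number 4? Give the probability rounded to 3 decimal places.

Y = trial on which the second success occurs; negative binomial, r=2, p=0.611111.
P(Y=4) = C(3,1) · p^2 · (1−p)^2
= 3 · 0.37346 · 0.15123 = 0.16944

0.169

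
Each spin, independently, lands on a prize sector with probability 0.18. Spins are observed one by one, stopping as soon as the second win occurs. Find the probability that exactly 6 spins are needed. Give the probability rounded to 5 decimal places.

Y = trial on which the second success occurs; negative binomial, r=2, p=0.18.
P(Y=6) = C(5,1) · p^2 · (1−p)^4
= 5 · 0.0324 · 0.45212 = 0.0732437

0.07324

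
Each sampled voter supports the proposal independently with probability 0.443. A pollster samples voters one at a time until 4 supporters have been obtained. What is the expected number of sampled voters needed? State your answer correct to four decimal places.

9.0293

Y = total sampled voters until the fourth success; negative binomial with r=4, p=0.443.
E[Y] = r / p = 4 / 0.443 = 9.029345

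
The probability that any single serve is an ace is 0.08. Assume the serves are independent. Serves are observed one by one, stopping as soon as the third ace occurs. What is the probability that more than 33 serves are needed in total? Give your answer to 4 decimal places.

0.5018

Needing more than 33 serves ⇔ fewer than 3 successes in the first 33. With X ~ Binomial(33, 0.08), P(Y > 33) = P(X ≤ 2).
  k=0: C(33,0)·0.08^0·0.92^33 = 0.063826
  k=1: C(33,1)·0.08^1·0.92^32 = 0.183153
  k=2: C(33,2)·0.08^2·0.92^31 = 0.254822
P(X ≤ 2) = 0.501801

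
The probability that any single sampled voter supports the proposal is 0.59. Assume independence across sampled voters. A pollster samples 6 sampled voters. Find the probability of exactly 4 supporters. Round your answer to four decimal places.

X ~ Binomial(n=6, p=0.59).
P(X=4) = C(6,4) · p^4 · (1−p)^2
= 15 · 0.12117 · 0.1681 = 0.305539

0.3055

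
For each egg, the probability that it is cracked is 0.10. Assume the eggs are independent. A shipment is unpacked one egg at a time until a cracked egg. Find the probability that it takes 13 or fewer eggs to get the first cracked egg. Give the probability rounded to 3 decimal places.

0.746

Y = number of eggs to the first success; geometric, p = 0.10.
P(Y ≤ 13) = 1 − (1−p)^13 = 1 − 0.25419 = 0.74581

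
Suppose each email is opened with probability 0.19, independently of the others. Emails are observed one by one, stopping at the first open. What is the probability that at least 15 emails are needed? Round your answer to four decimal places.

Y = number of emails to the first success; geometric, p = 0.19.
P(Y > 14) = P(first 14 all fail) = (1−p)^14 = 0.052335

0.0523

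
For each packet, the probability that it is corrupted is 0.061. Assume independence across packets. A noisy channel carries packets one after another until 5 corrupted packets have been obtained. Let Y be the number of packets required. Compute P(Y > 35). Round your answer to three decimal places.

0.940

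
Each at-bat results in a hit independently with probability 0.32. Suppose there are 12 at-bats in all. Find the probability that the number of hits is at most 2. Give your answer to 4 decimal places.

0.2078

X ~ Binomial(12, 0.32); P(X ≤ 2) = Σ C(12,k) p^k (1−p)^(12−k) over k:
  k=0: C(12,0)·0.32^0·0.68^12 = 0.009775
  k=1: C(12,1)·0.32^1·0.68^11 = 0.055199
  k=2: C(12,2)·0.32^2·0.68^10 = 0.142867
Total = 0.207841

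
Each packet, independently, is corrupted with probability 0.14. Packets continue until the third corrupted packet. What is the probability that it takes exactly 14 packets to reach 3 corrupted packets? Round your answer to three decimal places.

0.041

Y = trial on which the third success occurs; negative binomial, r=3, p=0.14.
P(Y=14) = C(13,2) · p^3 · (1−p)^11
= 78 · 0.002744 · 0.19032 = 0.04073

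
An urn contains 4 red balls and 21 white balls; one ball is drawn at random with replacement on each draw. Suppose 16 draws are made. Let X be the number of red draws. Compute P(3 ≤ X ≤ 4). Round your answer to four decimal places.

0.3850

X ~ Binomial(16, 0.16); P(3 ≤ X ≤ 4) = Σ C(16,k) p^k (1−p)^(16−k) over k:
  k=3: C(16,3)·0.16^3·0.84^13 = 0.237782
  k=4: C(16,4)·0.16^4·0.84^12 = 0.147198
Total = 0.384980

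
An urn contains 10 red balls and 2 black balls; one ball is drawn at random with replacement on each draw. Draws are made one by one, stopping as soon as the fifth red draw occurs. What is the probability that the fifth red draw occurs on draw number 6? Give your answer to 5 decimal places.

Y = trial on which the fifth success occurs; negative binomial, r=5, p=0.833333.
P(Y=6) = C(5,4) · p^5 · (1−p)^1
= 5 · 0.40188 · 0.16667 = 0.3348980

0.33490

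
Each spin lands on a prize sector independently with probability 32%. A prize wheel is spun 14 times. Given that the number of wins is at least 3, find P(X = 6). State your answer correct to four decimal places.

0.1685

X ~ Binomial(14, 0.32). Want P(X=6 | X≥3) = P(X=6) / P(X≥3).
P(X=6) = C(14,6)·0.32^6·0.68^8 = 0.147410
P(X≥3) = 1 − 0.004520 − 0.029778 − 0.091085 = 0.874617
Ratio = 0.147410 / 0.874617 = 0.168542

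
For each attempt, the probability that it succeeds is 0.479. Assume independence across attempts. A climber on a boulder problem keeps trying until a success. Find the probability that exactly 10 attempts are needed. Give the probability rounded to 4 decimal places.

Geometric (trials to first success), p = 0.479.
P(Y = 10) = (1−p)^9 · p = 0.0028284 · 0.479 = 0.001355

0.0014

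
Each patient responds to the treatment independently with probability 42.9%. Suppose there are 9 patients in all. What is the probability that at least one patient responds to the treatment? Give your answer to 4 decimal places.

P(at least one) = 1 − P(none) = 1 − (1 − 0.429)^9
= 1 − 0.006452 = 0.993548

0.9935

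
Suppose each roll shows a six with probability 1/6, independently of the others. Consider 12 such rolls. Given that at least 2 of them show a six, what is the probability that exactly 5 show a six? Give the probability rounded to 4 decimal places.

0.0459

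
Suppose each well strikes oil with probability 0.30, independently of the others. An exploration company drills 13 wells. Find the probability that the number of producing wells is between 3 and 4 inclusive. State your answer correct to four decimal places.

0.4518

X ~ Binomial(13, 0.30); P(3 ≤ X ≤ 4) = Σ C(13,k) p^k (1−p)^(13−k) over k:
  k=3: C(13,3)·0.30^3·0.70^10 = 0.218127
  k=4: C(13,4)·0.30^4·0.70^9 = 0.233708
Total = 0.451835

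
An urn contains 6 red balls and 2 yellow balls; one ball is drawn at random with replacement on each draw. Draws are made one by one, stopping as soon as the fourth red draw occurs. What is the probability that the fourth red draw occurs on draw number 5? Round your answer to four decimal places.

0.3164

Y = trial on which the fourth success occurs; negative binomial, r=4, p=0.75.
P(Y=5) = C(4,3) · p^4 · (1−p)^1
= 4 · 0.31641 · 0.25 = 0.316406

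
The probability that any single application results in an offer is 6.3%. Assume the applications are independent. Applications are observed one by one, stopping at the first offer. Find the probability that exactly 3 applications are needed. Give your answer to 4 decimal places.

0.0553

Geometric (trials to first success), p = 0.063.
P(Y = 3) = (1−p)^2 · p = 0.87797 · 0.063 = 0.055312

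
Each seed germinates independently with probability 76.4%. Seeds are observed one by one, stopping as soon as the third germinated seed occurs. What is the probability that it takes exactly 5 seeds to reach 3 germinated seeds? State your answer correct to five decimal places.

Y = trial on which the third success occurs; negative binomial, r=3, p=0.764.
P(Y=5) = C(4,2) · p^3 · (1−p)^2
= 6 · 0.44594 · 0.055696 = 0.1490237

0.14902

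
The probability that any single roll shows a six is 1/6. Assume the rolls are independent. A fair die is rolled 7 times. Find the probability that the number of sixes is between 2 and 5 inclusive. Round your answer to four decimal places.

0.3301

X ~ Binomial(7, 0.166667); P(2 ≤ X ≤ 5) = Σ C(7,k) p^k (1−p)^(7−k) over k:
  k=2: C(7,2)·0.166667^2·0.833333^5 = 0.234429
  k=3: C(7,3)·0.166667^3·0.833333^4 = 0.078143
  k=4: C(7,4)·0.166667^4·0.833333^3 = 0.015629
  k=5: C(7,5)·0.166667^5·0.833333^2 = 0.001875
Total = 0.330075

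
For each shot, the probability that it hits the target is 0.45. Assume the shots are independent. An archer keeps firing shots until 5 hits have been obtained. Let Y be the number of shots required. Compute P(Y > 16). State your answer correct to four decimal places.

0.0853

Needing more than 16 shots ⇔ fewer than 5 successes in the first 16. With X ~ Binomial(16, 0.45), P(Y > 16) = P(X ≤ 4).
  k=0: C(16,0)·0.45^0·0.55^16 = 0.000070
  k=1: C(16,1)·0.45^1·0.55^15 = 0.000918
  k=2: C(16,2)·0.45^2·0.55^14 = 0.005632
  k=3: C(16,3)·0.45^3·0.55^13 = 0.021505
  k=4: C(16,4)·0.45^4·0.55^12 = 0.057184
P(X ≤ 4) = 0.085309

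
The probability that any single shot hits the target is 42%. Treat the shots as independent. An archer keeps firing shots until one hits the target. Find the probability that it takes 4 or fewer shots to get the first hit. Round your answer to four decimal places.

0.8868

Y = number of shots to the first success; geometric, p = 0.42.
P(Y ≤ 4) = 1 − (1−p)^4 = 1 − 0.113165 = 0.886835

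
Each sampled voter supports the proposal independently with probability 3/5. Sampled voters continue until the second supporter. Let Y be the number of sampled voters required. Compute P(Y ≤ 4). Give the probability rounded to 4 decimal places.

0.8208

Finishing within 4 sampled voters ⇔ at least 2 successes in the first 4. With X ~ Binomial(4, 0.60), P(Y ≤ 4) = 1 − P(X ≤ 1).
  k=0: C(4,0)·0.60^0·0.40^4 = 0.025600
  k=1: C(4,1)·0.60^1·0.40^3 = 0.153600
1 − 0.179200 = 0.820800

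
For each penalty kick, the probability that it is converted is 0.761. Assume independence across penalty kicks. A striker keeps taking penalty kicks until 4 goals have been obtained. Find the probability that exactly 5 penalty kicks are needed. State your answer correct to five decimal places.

Y = trial on which the fourth success occurs; negative binomial, r=4, p=0.761.
P(Y=5) = C(4,3) · p^4 · (1−p)^1
= 4 · 0.33538 · 0.239 = 0.3206244

0.32062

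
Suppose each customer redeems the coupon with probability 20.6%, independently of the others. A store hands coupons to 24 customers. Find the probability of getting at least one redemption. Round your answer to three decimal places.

P(at least one) = 1 − P(none) = 1 − (1 − 0.206)^24
= 1 − 0.00394 = 0.99606

0.996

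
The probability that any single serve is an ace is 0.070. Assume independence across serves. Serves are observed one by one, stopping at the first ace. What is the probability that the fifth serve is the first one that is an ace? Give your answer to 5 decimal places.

Geometric (trials to first success), p = 0.07.
P(Y = 5) = (1−p)^4 · p = 0.74805 · 0.07 = 0.0523636

0.05236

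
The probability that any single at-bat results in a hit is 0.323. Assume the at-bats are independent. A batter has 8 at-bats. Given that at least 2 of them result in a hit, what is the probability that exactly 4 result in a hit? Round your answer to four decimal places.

0.2033

X ~ Binomial(8, 0.323). Want P(X=4 | X≥2) = P(X=4) / P(X≥2).
P(X=4) = C(8,4)·0.323^4·0.677^4 = 0.160053
P(X≥2) = 1 − 0.044128 − 0.168428 = 0.787445
Ratio = 0.160053 / 0.787445 = 0.203256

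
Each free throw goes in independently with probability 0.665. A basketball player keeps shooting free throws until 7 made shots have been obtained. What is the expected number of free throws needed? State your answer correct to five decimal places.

10.52632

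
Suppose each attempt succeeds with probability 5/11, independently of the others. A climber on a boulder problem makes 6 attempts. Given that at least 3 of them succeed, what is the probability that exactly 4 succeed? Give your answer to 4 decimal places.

0.3356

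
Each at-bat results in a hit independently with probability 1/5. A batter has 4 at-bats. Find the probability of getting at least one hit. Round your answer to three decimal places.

P(at least one) = 1 − P(none) = 1 − (1 − 0.20)^4
= 1 − 0.40960 = 0.59040

0.590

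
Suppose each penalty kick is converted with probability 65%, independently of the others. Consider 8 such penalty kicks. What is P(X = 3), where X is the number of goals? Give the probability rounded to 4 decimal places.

X ~ Binomial(n=8, p=0.65).
P(X=3) = C(8,3) · p^3 · (1−p)^5
= 56 · 0.27463 · 0.0052522 = 0.080773

0.0808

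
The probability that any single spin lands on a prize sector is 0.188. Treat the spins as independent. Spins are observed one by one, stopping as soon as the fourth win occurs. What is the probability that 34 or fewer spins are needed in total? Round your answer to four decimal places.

0.9048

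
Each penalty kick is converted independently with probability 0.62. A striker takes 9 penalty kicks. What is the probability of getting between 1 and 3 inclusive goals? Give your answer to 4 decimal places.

X ~ Binomial(9, 0.62); P(1 ≤ X ≤ 3) = Σ C(9,k) p^k (1−p)^(9−k) over k:
  k=1: C(9,1)·0.62^1·0.38^8 = 0.002426
  k=2: C(9,2)·0.62^2·0.38^7 = 0.015833
  k=3: C(9,3)·0.62^3·0.38^6 = 0.060278
Total = 0.078537

0.0785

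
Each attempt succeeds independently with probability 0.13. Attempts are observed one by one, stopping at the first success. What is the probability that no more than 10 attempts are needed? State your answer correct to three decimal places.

Y = number of attempts to the first success; geometric, p = 0.13.
P(Y ≤ 10) = 1 − (1−p)^10 = 1 − 0.24842 = 0.75158

0.752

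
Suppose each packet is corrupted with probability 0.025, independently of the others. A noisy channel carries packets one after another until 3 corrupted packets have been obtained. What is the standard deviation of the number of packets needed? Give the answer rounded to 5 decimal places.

68.41053

Y = total packets until the third success; negative binomial with r=3, p=0.025.
SD(Y) = √[r(1−p)/p²] = √(4680.0000000) = 68.4105255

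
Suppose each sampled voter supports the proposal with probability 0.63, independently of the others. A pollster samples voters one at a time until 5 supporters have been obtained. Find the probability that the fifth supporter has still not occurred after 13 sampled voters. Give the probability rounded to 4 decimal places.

Needing more than 13 sampled voters ⇔ fewer than 5 successes in the first 13. With X ~ Binomial(13, 0.63), P(Y > 13) = P(X ≤ 4).
  k=0: C(13,0)·0.63^0·0.37^13 = 0.000002
  k=1: C(13,1)·0.63^1·0.37^12 = 0.000054
  k=2: C(13,2)·0.63^2·0.37^11 = 0.000551
  k=3: C(13,3)·0.63^3·0.37^10 = 0.003439
  k=4: C(13,4)·0.63^4·0.37^9 = 0.014638
P(X ≤ 4) = 0.018684

0.0187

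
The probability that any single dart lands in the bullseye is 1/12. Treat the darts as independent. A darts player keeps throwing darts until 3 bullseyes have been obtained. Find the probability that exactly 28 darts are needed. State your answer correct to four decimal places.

0.0231

Y = trial on which the third success occurs; negative binomial, r=3, p=0.083333.
P(Y=28) = C(27,2) · p^3 · (1−p)^25
= 351 · 0.0005787 · 0.11358 = 0.023070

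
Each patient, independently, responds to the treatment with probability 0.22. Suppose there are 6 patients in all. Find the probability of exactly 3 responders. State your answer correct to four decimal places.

0.1011

X ~ Binomial(n=6, p=0.22).
P(X=3) = C(6,3) · p^3 · (1−p)^3
= 20 · 0.010648 · 0.47455 = 0.101061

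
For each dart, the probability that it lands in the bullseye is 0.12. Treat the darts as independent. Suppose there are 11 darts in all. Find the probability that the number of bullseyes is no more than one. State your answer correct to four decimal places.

0.6127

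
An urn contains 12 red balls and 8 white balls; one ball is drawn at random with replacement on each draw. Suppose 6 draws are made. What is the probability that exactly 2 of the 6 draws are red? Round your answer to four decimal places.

0.1382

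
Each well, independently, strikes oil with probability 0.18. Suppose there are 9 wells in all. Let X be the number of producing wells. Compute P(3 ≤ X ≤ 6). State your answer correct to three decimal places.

X ~ Binomial(9, 0.18); P(3 ≤ X ≤ 6) = Σ C(9,k) p^k (1−p)^(9−k) over k:
  k=3: C(9,3)·0.18^3·0.82^6 = 0.14893
  k=4: C(9,4)·0.18^4·0.82^5 = 0.04904
  k=5: C(9,5)·0.18^5·0.82^4 = 0.01076
  k=6: C(9,6)·0.18^6·0.82^3 = 0.00158
Total = 0.21031

0.210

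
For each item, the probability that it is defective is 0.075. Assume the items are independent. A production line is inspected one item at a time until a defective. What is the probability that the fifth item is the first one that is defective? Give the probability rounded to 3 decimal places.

Geometric (trials to first success), p = 0.075.
P(Y = 5) = (1−p)^4 · p = 0.73209 · 0.075 = 0.05491

0.055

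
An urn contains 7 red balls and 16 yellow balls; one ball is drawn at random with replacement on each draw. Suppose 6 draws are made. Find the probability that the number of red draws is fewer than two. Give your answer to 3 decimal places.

X ~ Binomial(6, 0.304348); P(X ≤ 1) = Σ C(6,k) p^k (1−p)^(6−k) over k:
  k=0: C(6,0)·0.304348^0·0.695652^6 = 0.11333
  k=1: C(6,1)·0.304348^1·0.695652^5 = 0.29750
Total = 0.41083

0.411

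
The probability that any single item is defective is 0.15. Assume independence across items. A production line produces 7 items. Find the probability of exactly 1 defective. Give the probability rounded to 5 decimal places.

0.39601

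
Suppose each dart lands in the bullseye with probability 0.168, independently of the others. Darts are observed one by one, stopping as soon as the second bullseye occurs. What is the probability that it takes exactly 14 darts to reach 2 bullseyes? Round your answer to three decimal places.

0.040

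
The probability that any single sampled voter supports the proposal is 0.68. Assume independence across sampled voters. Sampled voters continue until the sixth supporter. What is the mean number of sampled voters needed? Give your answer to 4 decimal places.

8.8235

Y = total sampled voters until the sixth success; negative binomial with r=6, p=0.68.
E[Y] = r / p = 6 / 0.68 = 8.823529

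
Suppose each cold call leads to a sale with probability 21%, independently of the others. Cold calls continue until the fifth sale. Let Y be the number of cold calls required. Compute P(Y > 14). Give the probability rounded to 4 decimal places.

0.8477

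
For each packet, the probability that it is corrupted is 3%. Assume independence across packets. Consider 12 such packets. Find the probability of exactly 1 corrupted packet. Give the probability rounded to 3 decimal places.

0.258

X ~ Binomial(n=12, p=0.03).
P(X=1) = C(12,1) · p^1 · (1−p)^11
= 12 · 0.03 · 0.7153 = 0.25751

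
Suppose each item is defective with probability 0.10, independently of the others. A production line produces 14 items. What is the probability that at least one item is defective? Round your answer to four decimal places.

0.7712

P(at least one) = 1 − P(none) = 1 − (1 − 0.10)^14
= 1 − 0.228768 = 0.771232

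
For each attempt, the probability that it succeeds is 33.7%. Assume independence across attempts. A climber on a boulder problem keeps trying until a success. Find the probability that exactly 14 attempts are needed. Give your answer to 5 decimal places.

0.00161

Geometric (trials to first success), p = 0.337.
P(Y = 14) = (1−p)^13 · p = 0.0047827 · 0.337 = 0.0016118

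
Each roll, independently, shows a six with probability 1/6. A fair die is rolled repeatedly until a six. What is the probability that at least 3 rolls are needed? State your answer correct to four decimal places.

Y = number of rolls to the first success; geometric, p = 0.166667.
P(Y > 2) = P(first 2 all fail) = (1−p)^2 = 0.694444

0.6944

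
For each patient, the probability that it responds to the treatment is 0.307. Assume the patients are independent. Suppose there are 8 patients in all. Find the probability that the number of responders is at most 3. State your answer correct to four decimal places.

X ~ Binomial(8, 0.307); P(X ≤ 3) = Σ C(8,k) p^k (1−p)^(8−k) over k:
  k=0: C(8,0)·0.307^0·0.693^8 = 0.053194
  k=1: C(8,1)·0.307^1·0.693^7 = 0.188522
  k=2: C(8,2)·0.307^2·0.693^6 = 0.292304
  k=3: C(8,3)·0.307^3·0.693^5 = 0.258982
Total = 0.793001

0.7930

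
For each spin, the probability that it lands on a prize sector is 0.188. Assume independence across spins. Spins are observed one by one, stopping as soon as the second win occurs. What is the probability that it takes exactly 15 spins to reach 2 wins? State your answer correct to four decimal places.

Y = trial on which the second success occurs; negative binomial, r=2, p=0.188.
P(Y=15) = C(14,1) · p^2 · (1−p)^13
= 14 · 0.035344 · 0.066716 = 0.033012

0.0330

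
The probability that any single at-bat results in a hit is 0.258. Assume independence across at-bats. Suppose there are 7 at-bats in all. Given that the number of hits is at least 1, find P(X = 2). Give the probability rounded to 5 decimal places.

0.35883

X ~ Binomial(7, 0.258). Want P(X=2 | X≥1) = P(X=2) / P(X≥1).
P(X=2) = C(7,2)·0.258^2·0.742^5 = 0.3143969
P(X≥1) = 1 − 0.1238304 = 0.8761696
Ratio = 0.3143969 / 0.8761696 = 0.3588311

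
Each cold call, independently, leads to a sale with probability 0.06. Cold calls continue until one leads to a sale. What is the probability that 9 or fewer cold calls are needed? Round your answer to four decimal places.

Y = number of cold calls to the first success; geometric, p = 0.06.
P(Y ≤ 9) = 1 − (1−p)^9 = 1 − 0.572995 = 0.427005

0.4270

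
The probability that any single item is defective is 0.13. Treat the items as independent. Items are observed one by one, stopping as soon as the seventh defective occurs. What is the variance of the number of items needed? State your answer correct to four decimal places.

Y = total items until the seventh success; negative binomial with r=7, p=0.13.
Var(Y) = r(1−p)/p² = 7·0.87 / 0.13² = 360.355030

360.3550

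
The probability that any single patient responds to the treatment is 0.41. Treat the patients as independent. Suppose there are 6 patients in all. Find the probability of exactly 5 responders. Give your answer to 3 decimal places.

0.041

X ~ Binomial(n=6, p=0.41).
P(X=5) = C(6,5) · p^5 · (1−p)^1
= 6 · 0.011586 · 0.59 = 0.04101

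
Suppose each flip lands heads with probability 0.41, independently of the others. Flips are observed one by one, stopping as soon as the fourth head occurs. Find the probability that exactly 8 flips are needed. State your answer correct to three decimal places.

Y = trial on which the fourth success occurs; negative binomial, r=4, p=0.41.
P(Y=8) = C(7,3) · p^4 · (1−p)^4
= 35 · 0.028258 · 0.12117 = 0.11984

0.120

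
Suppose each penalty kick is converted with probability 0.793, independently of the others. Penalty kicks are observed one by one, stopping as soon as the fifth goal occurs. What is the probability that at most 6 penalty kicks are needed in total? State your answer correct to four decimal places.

Finishing within 6 penalty kicks ⇔ at least 5 successes in the first 6. With X ~ Binomial(6, 0.793), P(Y ≤ 6) = 1 − P(X ≤ 4).
  k=0: C(6,0)·0.793^0·0.207^6 = 0.000079
  k=1: C(6,1)·0.793^1·0.207^5 = 0.001808
  k=2: C(6,2)·0.793^2·0.207^4 = 0.017319
  k=3: C(6,3)·0.793^3·0.207^3 = 0.088463
  k=4: C(6,4)·0.793^4·0.207^2 = 0.254170
1 − 0.361839 = 0.638161

0.6382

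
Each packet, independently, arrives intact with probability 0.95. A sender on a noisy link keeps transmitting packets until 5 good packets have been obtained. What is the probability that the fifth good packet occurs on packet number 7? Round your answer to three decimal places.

Y = trial on which the fifth success occurs; negative binomial, r=5, p=0.95.
P(Y=7) = C(6,4) · p^5 · (1−p)^2
= 15 · 0.77378 · 0.0025 = 0.02902

0.029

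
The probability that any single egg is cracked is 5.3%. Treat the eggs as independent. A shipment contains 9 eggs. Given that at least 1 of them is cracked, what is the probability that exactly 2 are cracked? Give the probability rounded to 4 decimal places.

X ~ Binomial(9, 0.053). Want P(X=2 | X≥1) = P(X=2) / P(X≥1).
P(X=2) = C(9,2)·0.053^2·0.947^7 = 0.069072
P(X≥1) = 1 − 0.612562 = 0.387438
Ratio = 0.069072 / 0.387438 = 0.178280

0.1783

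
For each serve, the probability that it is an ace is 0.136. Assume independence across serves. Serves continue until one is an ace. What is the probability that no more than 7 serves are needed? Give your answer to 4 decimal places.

0.6406

Y = number of serves to the first success; geometric, p = 0.136.
P(Y ≤ 7) = 1 − (1−p)^7 = 1 − 0.359415 = 0.640585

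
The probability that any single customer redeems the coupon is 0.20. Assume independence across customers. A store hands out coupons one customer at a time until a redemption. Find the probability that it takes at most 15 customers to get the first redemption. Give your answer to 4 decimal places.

0.9648

Y = number of customers to the first success; geometric, p = 0.20.
P(Y ≤ 15) = 1 − (1−p)^15 = 1 − 0.035184 = 0.964816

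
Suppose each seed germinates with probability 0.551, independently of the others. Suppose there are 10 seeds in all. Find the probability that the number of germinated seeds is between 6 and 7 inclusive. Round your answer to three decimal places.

0.406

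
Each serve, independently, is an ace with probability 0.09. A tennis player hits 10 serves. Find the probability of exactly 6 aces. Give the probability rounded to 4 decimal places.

X ~ Binomial(n=10, p=0.09).
P(X=6) = C(10,6) · p^6 · (1−p)^4
= 210 · 5.3144e-07 · 0.68575 = 0.000077

0.0001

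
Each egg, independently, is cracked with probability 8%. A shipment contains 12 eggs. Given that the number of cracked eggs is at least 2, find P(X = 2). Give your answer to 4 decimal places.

X ~ Binomial(12, 0.08). Want P(X=2 | X≥2) = P(X=2) / P(X≥2).
P(X=2) = C(12,2)·0.08^2·0.92^10 = 0.183486
P(X≥2) = 1 − 0.367666 − 0.383652 = 0.248682
Ratio = 0.183486 / 0.248682 = 0.737833

0.7378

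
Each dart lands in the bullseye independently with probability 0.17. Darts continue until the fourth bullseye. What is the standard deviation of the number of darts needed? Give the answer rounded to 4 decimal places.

Y = total darts until the fourth success; negative binomial with r=4, p=0.17.
SD(Y) = √[r(1−p)/p²] = √(114.878893) = 10.718157

10.7182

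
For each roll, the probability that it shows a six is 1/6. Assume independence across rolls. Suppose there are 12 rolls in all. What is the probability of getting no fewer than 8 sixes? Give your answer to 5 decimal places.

X ~ Binomial(12, 0.166667); P(X ≥ 8) = Σ C(12,k) p^k (1−p)^(12−k) over k:
  k=8: C(12,8)·0.166667^8·0.833333^4 = 0.0001421
  k=9: C(12,9)·0.166667^9·0.833333^3 = 0.0000126
  k=10: C(12,10)·0.166667^10·0.833333^2 = 0.0000008
  k=11: C(12,11)·0.166667^11·0.833333^1 = 0.0000000
  k=12: C(12,12)·0.166667^12·0.833333^0 = 0.0000000
Total = 0.0001555

0.00016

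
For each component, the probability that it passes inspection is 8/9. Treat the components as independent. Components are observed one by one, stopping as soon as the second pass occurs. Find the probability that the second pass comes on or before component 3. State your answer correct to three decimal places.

0.966

Finishing within 3 components ⇔ at least 2 successes in the first 3. With X ~ Binomial(3, 0.888889), P(Y ≤ 3) = 1 − P(X ≤ 1).
  k=0: C(3,0)·0.888889^0·0.111111^3 = 0.00137
  k=1: C(3,1)·0.888889^1·0.111111^2 = 0.03292
1 − 0.03429 = 0.96571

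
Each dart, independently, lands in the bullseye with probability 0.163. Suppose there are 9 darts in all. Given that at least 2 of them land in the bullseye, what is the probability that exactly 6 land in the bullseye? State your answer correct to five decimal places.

X ~ Binomial(9, 0.163). Want P(X=6 | X≥2) = P(X=6) / P(X≥2).
P(X=6) = C(9,6)·0.163^6·0.837^3 = 0.0009238
P(X≥2) = 1 − 0.2016179 − 0.3533733 = 0.4450087
Ratio = 0.0009238 / 0.4450087 = 0.0020759

0.00208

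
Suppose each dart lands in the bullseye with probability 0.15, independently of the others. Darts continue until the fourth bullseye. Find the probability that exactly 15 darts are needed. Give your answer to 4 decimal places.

0.0308

Y = trial on which the fourth success occurs; negative binomial, r=4, p=0.15.
P(Y=15) = C(14,3) · p^4 · (1−p)^11
= 364 · 0.00050625 · 0.16734 = 0.030837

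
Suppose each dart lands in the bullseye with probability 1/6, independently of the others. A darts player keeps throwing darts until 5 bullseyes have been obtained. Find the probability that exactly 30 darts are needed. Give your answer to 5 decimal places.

0.03202

Y = trial on which the fifth success occurs; negative binomial, r=5, p=0.166667.
P(Y=30) = C(29,4) · p^5 · (1−p)^25
= 23751 · 0.0001286 · 0.010483 = 0.0320180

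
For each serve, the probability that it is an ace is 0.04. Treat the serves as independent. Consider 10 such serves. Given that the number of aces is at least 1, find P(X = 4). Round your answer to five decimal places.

0.00126

X ~ Binomial(10, 0.04). Want P(X=4 | X≥1) = P(X=4) / P(X≥1).
P(X=4) = C(10,4)·0.04^4·0.96^6 = 0.0004208
P(X≥1) = 1 − 0.6648326 = 0.3351674
Ratio = 0.0004208 / 0.3351674 = 0.0012555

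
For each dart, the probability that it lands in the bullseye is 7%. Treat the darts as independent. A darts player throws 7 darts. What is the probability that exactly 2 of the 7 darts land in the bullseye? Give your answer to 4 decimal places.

0.0716

X ~ Binomial(n=7, p=0.07).
P(X=2) = C(7,2) · p^2 · (1−p)^5
= 21 · 0.0049 · 0.69569 = 0.071586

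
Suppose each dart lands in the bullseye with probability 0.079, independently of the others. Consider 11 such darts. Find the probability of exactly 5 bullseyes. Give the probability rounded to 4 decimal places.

X ~ Binomial(n=11, p=0.079).
P(X=5) = C(11,5) · p^5 · (1−p)^6
= 462 · 3.0771e-06 · 0.61032 = 0.000868

0.0009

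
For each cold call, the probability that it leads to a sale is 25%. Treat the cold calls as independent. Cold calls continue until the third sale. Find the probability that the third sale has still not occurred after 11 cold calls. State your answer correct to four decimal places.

0.4552

Needing more than 11 cold calls ⇔ fewer than 3 successes in the first 11. With X ~ Binomial(11, 0.25), P(Y > 11) = P(X ≤ 2).
  k=0: C(11,0)·0.25^0·0.75^11 = 0.042235
  k=1: C(11,1)·0.25^1·0.75^10 = 0.154862
  k=2: C(11,2)·0.25^2·0.75^9 = 0.258104
P(X ≤ 2) = 0.455201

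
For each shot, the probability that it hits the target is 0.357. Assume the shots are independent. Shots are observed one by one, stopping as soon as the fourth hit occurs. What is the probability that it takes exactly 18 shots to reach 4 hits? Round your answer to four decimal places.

0.0228

Y = trial on which the fourth success occurs; negative binomial, r=4, p=0.357.
P(Y=18) = C(17,3) · p^4 · (1−p)^14
= 680 · 0.016243 · 0.0020652 = 0.022811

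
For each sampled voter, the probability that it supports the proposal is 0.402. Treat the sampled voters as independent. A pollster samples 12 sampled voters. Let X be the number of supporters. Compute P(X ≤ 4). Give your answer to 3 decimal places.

0.433

X ~ Binomial(12, 0.402); P(X ≤ 4) = Σ C(12,k) p^k (1−p)^(12−k) over k:
  k=0: C(12,0)·0.402^0·0.598^12 = 0.00209
  k=1: C(12,1)·0.402^1·0.598^11 = 0.01687
  k=2: C(12,2)·0.402^2·0.598^10 = 0.06237
  k=3: C(12,3)·0.402^3·0.598^9 = 0.13977
  k=4: C(12,4)·0.402^4·0.598^8 = 0.21141
Total = 0.43251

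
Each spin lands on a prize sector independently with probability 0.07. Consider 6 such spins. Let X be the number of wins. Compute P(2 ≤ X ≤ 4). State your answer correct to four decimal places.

0.0608

X ~ Binomial(6, 0.07); P(2 ≤ X ≤ 4) = Σ C(6,k) p^k (1−p)^(6−k) over k:
  k=2: C(6,2)·0.07^2·0.93^4 = 0.054982
  k=3: C(6,3)·0.07^3·0.93^3 = 0.005518
  k=4: C(6,4)·0.07^4·0.93^2 = 0.000311
Total = 0.060811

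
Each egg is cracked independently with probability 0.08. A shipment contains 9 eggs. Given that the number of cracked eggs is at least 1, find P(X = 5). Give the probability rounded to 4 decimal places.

X ~ Binomial(9, 0.08). Want P(X=5 | X≥1) = P(X=5) / P(X≥1).
P(X=5) = C(9,5)·0.08^5·0.92^4 = 0.000296
P(X≥1) = 1 − 0.472161 = 0.527839
Ratio = 0.000296 / 0.527839 = 0.000560

0.0006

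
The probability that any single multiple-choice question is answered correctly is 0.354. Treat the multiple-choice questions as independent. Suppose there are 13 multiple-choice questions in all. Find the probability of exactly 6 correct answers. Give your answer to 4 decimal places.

X ~ Binomial(n=13, p=0.354).
P(X=6) = C(13,6) · p^6 · (1−p)^7
= 1716 · 0.001968 · 0.046949 = 0.158549

0.1585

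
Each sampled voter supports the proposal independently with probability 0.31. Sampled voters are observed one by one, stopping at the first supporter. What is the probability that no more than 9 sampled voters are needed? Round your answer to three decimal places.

Y = number of sampled voters to the first success; geometric, p = 0.31.
P(Y ≤ 9) = 1 − (1−p)^9 = 1 − 0.03545 = 0.96455

0.965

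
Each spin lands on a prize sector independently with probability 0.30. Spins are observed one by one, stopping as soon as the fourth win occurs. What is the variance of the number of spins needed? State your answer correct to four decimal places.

Y = total spins until the fourth success; negative binomial with r=4, p=0.30.
Var(Y) = r(1−p)/p² = 4·0.70 / 0.30² = 31.111111

31.1111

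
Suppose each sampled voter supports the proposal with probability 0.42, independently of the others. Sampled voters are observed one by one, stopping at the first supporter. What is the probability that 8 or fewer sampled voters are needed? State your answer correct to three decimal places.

Y = number of sampled voters to the first success; geometric, p = 0.42.
P(Y ≤ 8) = 1 − (1−p)^8 = 1 − 0.01281 = 0.98719

0.987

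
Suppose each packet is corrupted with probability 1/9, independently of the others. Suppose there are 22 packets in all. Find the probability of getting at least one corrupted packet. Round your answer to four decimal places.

0.9251

P(at least one) = 1 − P(none) = 1 − (1 − 0.111111)^22
= 1 − 0.074928 = 0.925072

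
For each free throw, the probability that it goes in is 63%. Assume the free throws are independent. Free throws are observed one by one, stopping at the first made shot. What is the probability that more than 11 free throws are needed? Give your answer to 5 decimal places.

Y = number of free throws to the first success; geometric, p = 0.63.
P(Y > 11) = P(first 11 all fail) = (1−p)^11 = 0.0000178

0.00002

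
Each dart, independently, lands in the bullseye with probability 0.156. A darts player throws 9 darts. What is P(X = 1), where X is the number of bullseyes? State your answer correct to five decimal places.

0.36150

X ~ Binomial(n=9, p=0.156).
P(X=1) = C(9,1) · p^1 · (1−p)^8
= 9 · 0.156 · 0.25748 = 0.3614987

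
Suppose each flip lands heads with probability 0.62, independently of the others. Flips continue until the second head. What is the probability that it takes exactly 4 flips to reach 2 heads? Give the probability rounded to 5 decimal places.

Y = trial on which the second success occurs; negative binomial, r=2, p=0.62.
P(Y=4) = C(3,1) · p^2 · (1−p)^2
= 3 · 0.3844 · 0.1444 = 0.1665221

0.16652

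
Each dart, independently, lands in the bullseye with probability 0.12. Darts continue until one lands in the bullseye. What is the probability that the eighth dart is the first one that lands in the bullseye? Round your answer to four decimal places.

0.0490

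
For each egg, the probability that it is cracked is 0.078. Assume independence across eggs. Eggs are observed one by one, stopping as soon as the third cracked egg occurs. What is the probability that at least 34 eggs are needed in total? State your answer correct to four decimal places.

0.5191

Needing more than 33 eggs ⇔ fewer than 3 successes in the first 33. With X ~ Binomial(33, 0.078), P(Y > 33) = P(X ≤ 2).
  k=0: C(33,0)·0.078^0·0.922^33 = 0.068568
  k=1: C(33,1)·0.078^1·0.922^32 = 0.191425
  k=2: C(33,2)·0.078^2·0.922^31 = 0.259109
P(X ≤ 2) = 0.519101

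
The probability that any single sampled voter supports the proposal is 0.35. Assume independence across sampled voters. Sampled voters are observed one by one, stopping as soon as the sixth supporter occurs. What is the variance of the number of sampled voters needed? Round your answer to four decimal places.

31.8367

Y = total sampled voters until the sixth success; negative binomial with r=6, p=0.35.
Var(Y) = r(1−p)/p² = 6·0.65 / 0.35² = 31.836735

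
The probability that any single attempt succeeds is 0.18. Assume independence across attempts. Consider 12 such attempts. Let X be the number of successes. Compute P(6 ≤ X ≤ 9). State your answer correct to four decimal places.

0.0116

X ~ Binomial(12, 0.18); P(6 ≤ X ≤ 9) = Σ C(12,k) p^k (1−p)^(12−k) over k:
  k=6: C(12,6)·0.18^6·0.82^6 = 0.009554
  k=7: C(12,7)·0.18^7·0.82^5 = 0.001798
  k=8: C(12,8)·0.18^8·0.82^4 = 0.000247
  k=9: C(12,9)·0.18^9·0.82^3 = 0.000024
Total = 0.011622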